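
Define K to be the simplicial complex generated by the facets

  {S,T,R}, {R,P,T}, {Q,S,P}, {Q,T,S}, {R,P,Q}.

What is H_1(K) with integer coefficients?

H_1 ≅ Z.

K has 5 vertices, 10 edges, 5 triangles.
rank ∂_1 = 4, rank ∂_2 = 5 ⇒ b_1 = 10 − 4 − 5 = 1; all invariant factors of ∂_2 are 1 so no torsion. So H_1 ≅ Z.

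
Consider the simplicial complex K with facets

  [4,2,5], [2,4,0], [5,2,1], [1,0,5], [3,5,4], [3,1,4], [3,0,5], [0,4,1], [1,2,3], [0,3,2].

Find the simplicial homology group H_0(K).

H_0 = Z.

We work with the vertex ordering 0 < 1 < 2 < 3 < 4 < 5. The simplices of K, each written with vertices in increasing order, are:

  0-simplices (6): [0], [1], [2], [3], [4], [5]
  1-simplices (15): [0,1], [0,2], [0,3], [0,4], [0,5], [1,2], [1,3], [1,4], [1,5], [2,3], [2,4], [2,5], [3,4], [3,5], [4,5]
  2-simplices (10): [0,1,4], [0,1,5], [0,2,3], [0,2,4], [0,3,5], [1,2,3], [1,2,5], [1,3,4], [2,4,5], [3,4,5]

giving chain groups C_0 ≅ Z^6, C_1 ≅ Z^15, C_2 ≅ Z^10.

∂_1: C_1 → C_0 is given by ∂[p,q] = [q] − [p]. For instance
  ∂[0,5] = [5] − [0].
This gives a 6×15 integer matrix of rank 5; reducing to Smith normal form yields diagonal entries (1,1,1,1,1).

Boundary ∂_2: C_2 → C_1 maps a triangle to the signed sum of its edges. For instance
  ∂[1,3,4] = [3,4] − [1,4] + [1,3],
  ∂[0,3,5] = [3,5] − [0,5] + [0,3].
As a 15×10 matrix over Z this has rank 10, with invariant factors (1,1,1,1,1,1,1,1,1,2).

Reading off H_k = ker ∂_k / im ∂_{k+1}:

  H_0: rank C_0 − rank ∂_1 = 6 − 5 = 1, and the invariant factors of ∂_1 are all 1, so H_0 = Z.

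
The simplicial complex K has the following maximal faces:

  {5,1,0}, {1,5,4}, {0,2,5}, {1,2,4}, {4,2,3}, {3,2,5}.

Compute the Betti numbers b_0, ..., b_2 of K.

b_0 = 1, b_1 = 1, b_2 = 0.

Take the total order 0 < 1 < 2 < 3 < 4 < 5 on the vertex set. Then K (dimension 2) consists of the simplices:

  0-simplices (6): [0], [1], [2], [3], [4], [5]
  1-simplices (12): [0,1], [0,2], [0,5], [1,2], [1,4], [1,5], [2,3], [2,4], [2,5], [3,4], [3,5], [4,5]
  2-simplices (6): [0,1,5], [0,2,5], [1,2,4], [1,4,5], [2,3,4], [2,3,5]

giving chain groups C_0 ≅ Z^6, C_1 ≅ Z^12, C_2 ≅ Z^6.

The boundary map ∂_1: C_1 → C_0 sends each edge [p,q] (with p < q) to q − p. For instance
  ∂[1,5] = [5] − [1].
This gives a 6×12 integer matrix of rank 5; reducing to Smith normal form yields diagonal entries (1,1,1,1,1).

Boundary ∂_2: C_2 → C_1 sends each 2-simplex [p,q,r] to [q,r] − [p,r] + [p,q]. For instance
  ∂[0,1,5] = [1,5] − [0,5] + [0,1],
  ∂[2,3,5] = [3,5] − [2,5] + [2,3].
This gives a 12×6 integer matrix of rank 6; reducing to Smith normal form yields diagonal entries (1,1,1,1,1,1).

From H_k ≅ ker(∂_k) / im(∂_{k+1}) we obtain:

  H_0: rank C_0 − rank ∂_1 = 6 − 5 = 1, and the invariant factors of ∂_1 are all 1, so H_0 ≅ Z.
  H_1: rank ker ∂_1 − rank ∂_2 = (12 − 5) − 6 = 1, and the invariant factors of ∂_2 are all 1, so H_1 ≅ Z.
  H_2: rank ker ∂_2 − rank ∂_3 = (6 − 6) − 0 = 0, and there is no ∂_3, so H_2 ≅ 0.

Hence the Betti numbers are b_0 = 1, b_1 = 1, b_2 = 0.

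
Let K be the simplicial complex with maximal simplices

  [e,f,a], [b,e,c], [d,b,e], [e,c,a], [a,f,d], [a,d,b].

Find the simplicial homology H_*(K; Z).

Order the vertices as a < b < c < d < e < f. Listing each simplex with vertices in this order, K has dimension 2 with simplices:

  0-simplices (6): a, b, c, d, e, f
  1-simplices (12): ab, ac, ad, ae, af, bc, bd, be, ce, de, df, ef
  2-simplices (6): abd, ace, adf, aef, bce, bde

Hence C_0 ≅ Z^6, C_1 ≅ Z^12, C_2 ≅ Z^6.

∂_1: C_1 → C_0 sends each edge [p,q] (with p < q) to q − p.
As a 6×12 matrix over Z this has rank 5, with invariant factors (1,1,1,1,1).

The boundary map ∂_2: C_2 → C_1 sends each 2-simplex [p,q,r] to [q,r] − [p,r] + [p,q]. For instance
  ∂bce = ce − be + bc,
  ∂aef = ef − af + ae.
This gives a 12×6 integer matrix of rank 6; reducing to Smith normal form yields diagonal entries (1,1,1,1,1,1).

Reading off H_k = ker ∂_k / im ∂_{k+1}:

  H_0: rank C_0 − rank ∂_1 = 6 − 5 = 1, and the invariant factors of ∂_1 are all 1, so H_0 ≅ Z.
  H_1: rank ker ∂_1 − rank ∂_2 = (12 − 5) − 6 = 1, and the invariant factors of ∂_2 are all 1, so H_1 ≅ Z.
  H_2: rank ker ∂_2 − rank ∂_3 = (6 − 6) − 0 = 0, and there is no ∂_3, so H_2 ≅ 0.

H_0 ≅ Z,  H_1 ≅ Z,  H_2 = 0.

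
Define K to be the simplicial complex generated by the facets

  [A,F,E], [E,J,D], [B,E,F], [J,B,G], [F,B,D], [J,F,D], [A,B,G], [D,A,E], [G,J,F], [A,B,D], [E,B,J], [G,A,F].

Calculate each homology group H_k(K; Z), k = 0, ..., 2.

Take the total order A < B < D < E < F < G < J on the vertex set. Then K (dimension 2) consists of the simplices:

  0-simplices (7): A, B, D, E, F, G, J
  1-simplices (18): AB, AD, AE, AF, AG, BD, BE, BF, BG, BJ, DE, DF, DJ, EF, EJ, FG, FJ, GJ
  2-simplices (12): ABD, ABG, ADE, AEF, AFG, BDF, BEF, BEJ, BGJ, DEJ, DFJ, FGJ

so the chain groups are C_0 ≅ Z^7, C_1 ≅ Z^18, C_2 ≅ Z^12.

∂_1: C_1 → C_0 is given by ∂[p,q] = [q] − [p].
As a 7×18 matrix over Z this has rank 6, with invariant factors (1,1,1,1,1,1).

The boundary map ∂_2: C_2 → C_1 sends each 2-simplex [p,q,r] to [q,r] − [p,r] + [p,q]. For instance
  ∂BEF = EF − BF + BE,
  ∂ADE = DE − AE + AD.
This gives a 18×12 integer matrix of rank 12; reducing to Smith normal form yields diagonal entries (1,1,1,1,1,1,1,1,1,1,1,2).

Now H_k = ker ∂_k / im ∂_{k+1}, so:

  H_0: rank C_0 − rank ∂_1 = 7 − 6 = 1, and the invariant factors of ∂_1 are all 1, so H_0 ≅ Z.
  H_1: rank ker ∂_1 − rank ∂_2 = (18 − 6) − 12 = 0, and ∂_2 has invariant factor 2 > 1, so H_1 ≅ Z/2.
  H_2: rank ker ∂_2 − rank ∂_3 = (12 − 12) − 0 = 0, and there is no ∂_3, so H_2 ≅ 0.

As a check, the Euler characteristic is 7 − 18 + 12 = 1, which agrees with 1 − 0 + 0 = 1.

H_0 ≅ Z,  H_1 ≅ Z/2,  H_2 = 0.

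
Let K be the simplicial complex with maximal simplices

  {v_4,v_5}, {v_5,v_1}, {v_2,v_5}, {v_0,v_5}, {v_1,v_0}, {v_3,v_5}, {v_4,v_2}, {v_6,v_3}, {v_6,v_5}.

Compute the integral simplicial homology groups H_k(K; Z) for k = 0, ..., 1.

H_0 ≅ Z,  H_1 ≅ Z^3.

Take the total order v_0 < v_1 < v_2 < v_3 < v_4 < v_5 < v_6 on the vertex set. Then K (dimension 1) consists of the simplices:

  0-simplices (7): [v_0], [v_1], [v_2], [v_3], [v_4], [v_5], [v_6]
  1-simplices (9): [v_0,v_1], [v_0,v_5], [v_1,v_5], [v_2,v_4], [v_2,v_5], [v_3,v_5], [v_3,v_6], [v_4,v_5], [v_5,v_6]

so the chain groups are C_0 ≅ Z^7, C_1 ≅ Z^9.

∂_1: C_1 → C_0 is given by ∂[p,q] = [q] − [p].
The resulting 7×9 matrix has rank 6, and its Smith normal form has invariant factors (1,1,1,1,1,1).

Computing H_k = (kernel of ∂_k) / (image of ∂_{k+1}):

  H_0: rank C_0 − rank ∂_1 = 7 − 6 = 1, and the invariant factors of ∂_1 are all 1, so H_0 = Z.
  H_1: rank ker ∂_1 − rank ∂_2 = (9 − 6) − 0 = 3, and there is no ∂_2, so H_1 = Z^3.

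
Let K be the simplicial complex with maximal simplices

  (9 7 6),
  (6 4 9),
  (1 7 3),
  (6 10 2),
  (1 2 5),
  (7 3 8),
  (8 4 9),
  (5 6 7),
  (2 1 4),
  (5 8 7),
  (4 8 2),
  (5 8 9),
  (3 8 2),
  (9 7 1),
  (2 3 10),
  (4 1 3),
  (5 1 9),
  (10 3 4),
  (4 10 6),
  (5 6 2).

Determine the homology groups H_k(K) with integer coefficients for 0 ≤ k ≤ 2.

H_0 ≅ Z,  H_1 ≅ Z × Z/2,  H_2 = 0.

K has 10 vertices, 30 edges, 20 triangles.
rank ∂_0 = 0, rank ∂_1 = 9 ⇒ b_0 = 10 − 0 − 9 = 1; all invariant factors of ∂_1 are 1 so no torsion. So H_0 ≅ Z.
rank ∂_1 = 9, rank ∂_2 = 20 ⇒ b_1 = 30 − 9 − 20 = 1; ∂_2 has invariant factor(s) [2] giving torsion. So H_1 ≅ Z × Z/2.
rank ∂_2 = 20, rank ∂_3 = 0 ⇒ b_2 = 20 − 20 − 0 = 0. So H_2 ≅ 0.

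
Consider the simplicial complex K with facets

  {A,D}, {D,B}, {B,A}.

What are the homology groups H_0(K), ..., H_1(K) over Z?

Fix the vertex order A < B < D and write every simplex with vertices in increasing order. Then dim K = 1 and the simplices of K are:

  0-simplices (3): A, B, D
  1-simplices (3): AB, AD, BD

so the chain groups are C_0 ≅ Z^3, C_1 ≅ Z^3.

Boundary ∂_1: C_1 → C_0 sends each edge [p,q] (with p < q) to q − p. For instance
  ∂AB = B − A.
The resulting 3×3 matrix has rank 2, and its Smith normal form has invariant factors (1,1).

Reading off H_k = ker ∂_k / im ∂_{k+1}:

  H_0: rank C_0 − rank ∂_1 = 3 − 2 = 1, and the invariant factors of ∂_1 are all 1, so H_0 = Z.
  H_1: rank ker ∂_1 − rank ∂_2 = (3 − 2) − 0 = 1, and there is no ∂_2, so H_1 = Z.

As a check, the Euler characteristic is 3 − 3 = 0, which agrees with 1 − 1 = 0.

H_0 = Z,  H_1 = Z.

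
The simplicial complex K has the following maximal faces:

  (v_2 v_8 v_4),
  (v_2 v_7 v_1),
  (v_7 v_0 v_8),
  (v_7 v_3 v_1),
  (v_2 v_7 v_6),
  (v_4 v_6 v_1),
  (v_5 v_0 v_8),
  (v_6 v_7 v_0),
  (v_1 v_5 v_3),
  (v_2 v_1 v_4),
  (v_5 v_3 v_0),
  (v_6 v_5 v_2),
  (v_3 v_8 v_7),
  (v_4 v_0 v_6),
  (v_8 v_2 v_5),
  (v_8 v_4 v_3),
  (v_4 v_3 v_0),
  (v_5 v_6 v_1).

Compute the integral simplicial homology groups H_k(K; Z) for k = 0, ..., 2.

H_0 ≅ Z,  H_1 ≅ Z ⊕ Z/2Z,  H_2 = 0.

We work with the vertex ordering v_0 < v_1 < v_2 < v_3 < v_4 < v_5 < v_6 < v_7 < v_8. The simplices of K, each written with vertices in increasing order, are:

  0-simplices (9): [v_0], [v_1], [v_2], [v_3], [v_4], [v_5], [v_6], [v_7], [v_8]
  1-simplices (27): (27 of them)
  2-simplices (18): (18 of them)

Hence C_0 ≅ Z^9, C_1 ≅ Z^27, C_2 ≅ Z^18.

Boundary ∂_1: C_1 → C_0 sends each edge [p,q] (with p < q) to q − p.
The 9×27 boundary matrix has rank 8 and Smith normal form diag(1,1,1,1,1,1,1,1).

Boundary ∂_2: C_2 → C_1 sends each 2-simplex [p,q,r] to [q,r] − [p,r] + [p,q]. For instance
  ∂[v_0,v_3,v_4] = [v_3,v_4] − [v_0,v_4] + [v_0,v_3],
  ∂[v_0,v_3,v_5] = [v_3,v_5] − [v_0,v_5] + [v_0,v_3].
The 27×18 boundary matrix has rank 18 and Smith normal form diag(1,1,1,1,1,1,1,1,1,1,1,1,1,1,1,1,1,2).

Reading off H_k = ker ∂_k / im ∂_{k+1}:

  H_0: rank C_0 − rank ∂_1 = 9 − 8 = 1, and the invariant factors of ∂_1 are all 1, so H_0 ≅ Z.
  H_1: rank ker ∂_1 − rank ∂_2 = (27 − 8) − 18 = 1, and ∂_2 has invariant factor 2 > 1, so H_1 ≅ Z ⊕ Z/2Z.
  H_2: rank ker ∂_2 − rank ∂_3 = (18 − 18) − 0 = 0, and there is no ∂_3, so H_2 ≅ 0.

(K is a triangulation of the Klein bottle.)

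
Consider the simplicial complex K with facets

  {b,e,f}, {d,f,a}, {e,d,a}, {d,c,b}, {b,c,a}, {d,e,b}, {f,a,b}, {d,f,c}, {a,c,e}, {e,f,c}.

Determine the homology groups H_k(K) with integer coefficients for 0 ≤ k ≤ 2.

Order the vertices as a < b < c < d < e < f. Listing each simplex with vertices in this order, K has dimension 2 with simplices:

  0-simplices (6): a, b, c, d, e, f
  1-simplices (15): ab, ac, ad, ae, af, bc, bd, be, bf, cd, ce, cf, de, df, ef
  2-simplices (10): abc, abf, ace, ade, adf, bcd, bde, bef, cdf, cef

Hence C_0 ≅ Z^6, C_1 ≅ Z^15, C_2 ≅ Z^10.

∂_1: C_1 → C_0 is given by ∂[p,q] = [q] − [p].
This gives a 6×15 integer matrix of rank 5; reducing to Smith normal form yields diagonal entries (1,1,1,1,1).

The boundary map ∂_2: C_2 → C_1 maps a triangle to the signed sum of its edges. For instance
  ∂abf = bf − af + ab,
  ∂ace = ce − ae + ac.
As a 15×10 matrix over Z this has rank 10, with invariant factors (1,1,1,1,1,1,1,1,1,2).

Now H_k = ker ∂_k / im ∂_{k+1}, so:

  H_0: rank C_0 − rank ∂_1 = 6 − 5 = 1, and the invariant factors of ∂_1 are all 1, so H_0 = Z.
  H_1: rank ker ∂_1 − rank ∂_2 = (15 − 5) − 10 = 0, and ∂_2 has invariant factor 2 > 1, so H_1 = Z/2Z.
  H_2: rank ker ∂_2 − rank ∂_3 = (10 − 10) − 0 = 0, and there is no ∂_3, so H_2 = 0.

H_0 ≅ Z,  H_1 ≅ Z/2Z,  H_2 = 0.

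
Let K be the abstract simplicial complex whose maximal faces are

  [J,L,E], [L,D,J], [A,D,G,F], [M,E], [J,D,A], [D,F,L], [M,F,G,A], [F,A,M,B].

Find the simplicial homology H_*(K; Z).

Order the vertices as A < B < D < E < F < G < J < L < M. Listing each simplex with vertices in this order, K has dimension 3 with simplices:

  0-simplices (9): A, B, D, E, F, G, J, L, M
  1-simplices (20): AB, AD, AF, AG, AJ, AM, BF, BM, DF, DG, DJ, DL, EJ, EL, EM, FG, FL, FM, GM, JL
  2-simplices (14): ABF, ABM, ADF, ADG, ADJ, AFG, AFM, AGM, BFM, DFG, DFL, DJL, EJL, FGM
  3-simplices (3): ABFM, ADFG, AFGM

so the chain groups are C_0 ≅ Z^9, C_1 ≅ Z^20, C_2 ≅ Z^14, C_3 ≅ Z^3.

∂_1: C_1 → C_0 is given by ∂[p,q] = [q] − [p].
As a 9×20 matrix over Z this has rank 8, with invariant factors (1,1,1,1,1,1,1,1).

The boundary map ∂_2: C_2 → C_1 acts by ∂[p,q,r] = [q,r] − [p,r] + [p,q]. For instance
  ∂EJL = JL − EL + EJ,
  ∂AFG = FG − AG + AF.
The 20×14 boundary matrix has rank 11 and Smith normal form diag(1,1,1,1,1,1,1,1,1,1,1).

∂_3: C_3 → C_2 sends each 3-simplex σ to the alternating sum Σ_i (−1)^i (σ with its i-th vertex removed). For instance
  ∂ABFM = BFM − AFM + ABM − ABF,
  ∂ADFG = DFG − AFG + ADG − ADF.
The resulting 14×3 matrix has rank 3, and its Smith normal form has invariant factors (1,1,1).

Reading off H_k = ker ∂_k / im ∂_{k+1}:

  H_0: rank C_0 − rank ∂_1 = 9 − 8 = 1, and the invariant factors of ∂_1 are all 1, so H_0 ≅ Z.
  H_1: rank ker ∂_1 − rank ∂_2 = (20 − 8) − 11 = 1, and the invariant factors of ∂_2 are all 1, so H_1 ≅ Z.
  H_2: rank ker ∂_2 − rank ∂_3 = (14 − 11) − 3 = 0, and the invariant factors of ∂_3 are all 1, so H_2 ≅ 0.
  H_3: rank ker ∂_3 − rank ∂_4 = (3 − 3) − 0 = 0, and there is no ∂_4, so H_3 ≅ 0.

H_0 ≅ Z,  H_1 ≅ Z,  H_2 = 0,  H_3 = 0.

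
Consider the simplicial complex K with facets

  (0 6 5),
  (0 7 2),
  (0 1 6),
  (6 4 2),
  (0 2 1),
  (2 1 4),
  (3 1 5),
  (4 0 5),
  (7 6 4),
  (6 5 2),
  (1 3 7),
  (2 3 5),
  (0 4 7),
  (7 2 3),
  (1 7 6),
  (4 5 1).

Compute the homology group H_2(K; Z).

H_2 ≅ Z.

We work with the vertex ordering 0 < 1 < 2 < 3 < 4 < 5 < 6 < 7. The simplices of K, each written with vertices in increasing order, are:

  0-simplices (8): [0], [1], [2], [3], [4], [5], [6], [7]
  1-simplices (24): (24 of them)
  2-simplices (16): [0,1,2], [0,1,6], [0,2,7], [0,4,5], [0,4,7], [0,5,6], [1,2,4], [1,3,5], [1,3,7], [1,4,5], [1,6,7], [2,3,5], [2,3,7], [2,4,6], [2,5,6], [4,6,7]

giving chain groups C_0 ≅ Z^8, C_1 ≅ Z^24, C_2 ≅ Z^16.

Boundary ∂_1: C_1 → C_0 maps an edge to its endpoints' difference, ∂[p,q] = q − p.
The 8×24 boundary matrix has rank 7 and Smith normal form diag(1,1,1,1,1,1,1).

∂_2: C_2 → C_1 acts by ∂[p,q,r] = [q,r] − [p,r] + [p,q]. For instance
  ∂[1,3,5] = [3,5] − [1,5] + [1,3],
  ∂[1,4,5] = [4,5] − [1,5] + [1,4].
This gives a 24×16 integer matrix of rank 15; reducing to Smith normal form yields diagonal entries (1,1,1,1,1,1,1,1,1,1,1,1,1,1,1).

From H_k ≅ ker(∂_k) / im(∂_{k+1}) we obtain:

  H_2: rank ker ∂_2 − rank ∂_3 = (16 − 15) − 0 = 1, and there is no ∂_3, so H_2 ≅ Z.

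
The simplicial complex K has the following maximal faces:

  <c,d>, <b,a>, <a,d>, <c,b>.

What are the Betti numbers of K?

b_0 = 1, b_1 = 1.

We work with the vertex ordering a < b < c < d. The simplices of K, each written with vertices in increasing order, are:

  0-simplices (4): a, b, c, d
  1-simplices (4): ab, ad, bc, cd

Hence C_0 ≅ Z^4, C_1 ≅ Z^4.

The boundary map ∂_1: C_1 → C_0 sends each edge [p,q] (with p < q) to q − p.
As a 4×4 matrix over Z this has rank 3, with invariant factors (1,1,1).

Reading off H_k = ker ∂_k / im ∂_{k+1}:

  H_0: rank C_0 − rank ∂_1 = 4 − 3 = 1, and the invariant factors of ∂_1 are all 1, so H_0 = Z.
  H_1: rank ker ∂_1 − rank ∂_2 = (4 − 3) − 0 = 1, and there is no ∂_2, so H_1 = Z.

Hence the Betti numbers are b_0 = 1, b_1 = 1.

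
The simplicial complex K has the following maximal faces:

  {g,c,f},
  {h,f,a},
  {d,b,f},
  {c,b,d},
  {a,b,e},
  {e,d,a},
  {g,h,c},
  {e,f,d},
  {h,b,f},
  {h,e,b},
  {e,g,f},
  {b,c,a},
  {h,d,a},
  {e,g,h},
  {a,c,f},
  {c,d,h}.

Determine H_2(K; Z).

We work with the vertex ordering a < b < c < d < e < f < g < h. The simplices of K, each written with vertices in increasing order, are:

  0-simplices (8): a, b, c, d, e, f, g, h
  1-simplices (24): ab, ac, ad, ae, af, ah, bc, bd, be, bf, bh, cd, cf, cg, ch, de, df, dh, ef, eg, eh, fg, fh, gh
  2-simplices (16): abc, abe, acf, ade, adh, afh, bcd, bdf, beh, bfh, cdh, cfg, cgh, def, efg, egh

so the chain groups are C_0 ≅ Z^8, C_1 ≅ Z^24, C_2 ≅ Z^16.

Boundary ∂_1: C_1 → C_0 is given by ∂[p,q] = [q] − [p].
As a 8×24 matrix over Z this has rank 7, with invariant factors (1,1,1,1,1,1,1).

∂_2: C_2 → C_1 acts by ∂[p,q,r] = [q,r] − [p,r] + [p,q]. For instance
  ∂abe = be − ae + ab,
  ∂beh = eh − bh + be.
As a 24×16 matrix over Z this has rank 15, with invariant factors (1,1,1,1,1,1,1,1,1,1,1,1,1,1,1).

Computing H_k = (kernel of ∂_k) / (image of ∂_{k+1}):

  H_2: rank ker ∂_2 − rank ∂_3 = (16 − 15) − 0 = 1, and there is no ∂_3, so H_2 = Z.

H_2 ≅ Z.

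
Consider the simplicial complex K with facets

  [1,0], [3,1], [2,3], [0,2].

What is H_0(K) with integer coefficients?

H_0 ≅ Z.

K has 4 vertices, 4 edges.
rank ∂_0 = 0, rank ∂_1 = 3 ⇒ b_0 = 4 − 0 − 3 = 1; all invariant factors of ∂_1 are 1 so no torsion. So H_0 = Z.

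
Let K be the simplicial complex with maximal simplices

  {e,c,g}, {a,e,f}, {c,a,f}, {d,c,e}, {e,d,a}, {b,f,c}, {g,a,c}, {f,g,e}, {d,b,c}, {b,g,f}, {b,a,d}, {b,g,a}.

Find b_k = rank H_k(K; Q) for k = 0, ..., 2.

b_0 = 1, b_1 = 0, b_2 = 0.

Take the total order a < b < c < d < e < f < g on the vertex set. Then K (dimension 2) consists of the simplices:

  0-simplices (7): a, b, c, d, e, f, g
  1-simplices (18): ab, ac, ad, ae, af, ag, bc, bd, bf, bg, cd, ce, cf, cg, de, ef, eg, fg
  2-simplices (12): abd, abg, acf, acg, ade, aef, bcd, bcf, bfg, cde, ceg, efg

so the chain groups are C_0 ≅ Z^7, C_1 ≅ Z^18, C_2 ≅ Z^12.

Boundary ∂_1: C_1 → C_0 maps an edge to its endpoints' difference, ∂[p,q] = q − p.
The 7×18 boundary matrix has rank 6 and Smith normal form diag(1,1,1,1,1,1).

∂_2: C_2 → C_1 sends each 2-simplex [p,q,r] to [q,r] − [p,r] + [p,q]. For instance
  ∂cde = de − ce + cd,
  ∂bcd = cd − bd + bc.
As a 18×12 matrix over Z this has rank 12, with invariant factors (1,1,1,1,1,1,1,1,1,1,1,2).

From H_k ≅ ker(∂_k) / im(∂_{k+1}) we obtain:

  H_0: rank C_0 − rank ∂_1 = 7 − 6 = 1, and the invariant factors of ∂_1 are all 1, so H_0 ≅ Z.
  H_1: rank ker ∂_1 − rank ∂_2 = (18 − 6) − 12 = 0, and ∂_2 has invariant factor 2 > 1, so H_1 ≅ Z/2.
  H_2: rank ker ∂_2 − rank ∂_3 = (12 − 12) − 0 = 0, and there is no ∂_3, so H_2 ≅ 0.

As a check, the Euler characteristic is 7 − 18 + 12 = 1, which agrees with 1 − 0 + 0 = 1.
(K is a triangulation of the real projective plane RP^2.)

Hence the Betti numbers are b_0 = 1, b_1 = 0, b_2 = 0.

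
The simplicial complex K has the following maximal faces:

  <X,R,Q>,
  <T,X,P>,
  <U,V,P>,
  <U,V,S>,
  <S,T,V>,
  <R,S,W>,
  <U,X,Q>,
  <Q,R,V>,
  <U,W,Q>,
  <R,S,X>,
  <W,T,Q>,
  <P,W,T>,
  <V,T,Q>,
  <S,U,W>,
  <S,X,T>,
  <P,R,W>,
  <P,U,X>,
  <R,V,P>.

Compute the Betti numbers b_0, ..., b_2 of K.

b_0 = 1, b_1 = 2, b_2 = 1.

Fix the vertex order P < Q < R < S < T < U < V < W < X and write every simplex with vertices in increasing order. Then dim K = 2 and the simplices of K are:

  0-simplices (9): P, Q, R, S, T, U, V, W, X
  1-simplices (27): PR, PT, PU, PV, PW, PX, QR, QT, QU, QV, QW, QX, RS, RV, RW, RX, ST, SU, SV, SW, SX, TV, TW, TX, UV, UW, UX
  2-simplices (18): PRV, PRW, PTW, PTX, PUV, PUX, QRV, QRX, QTV, QTW, QUW, QUX, RSW, RSX, STV, STX, SUV, SUW

giving chain groups C_0 ≅ Z^9, C_1 ≅ Z^27, C_2 ≅ Z^18.

The boundary map ∂_1: C_1 → C_0 maps an edge to its endpoints' difference, ∂[p,q] = q − p. For instance
  ∂PW = W − P.
The 9×27 boundary matrix has rank 8 and Smith normal form diag(1,1,1,1,1,1,1,1).

∂_2: C_2 → C_1 acts by ∂[p,q,r] = [q,r] − [p,r] + [p,q]. For instance
  ∂STV = TV − SV + ST,
  ∂PRV = RV − PV + PR.
The 27×18 boundary matrix has rank 17 and Smith normal form diag(1,1,1,1,1,1,1,1,1,1,1,1,1,1,1,1,1).

Reading off H_k = ker ∂_k / im ∂_{k+1}:

  H_0: rank C_0 − rank ∂_1 = 9 − 8 = 1, and the invariant factors of ∂_1 are all 1, so H_0 = Z.
  H_1: rank ker ∂_1 − rank ∂_2 = (27 − 8) − 17 = 2, and the invariant factors of ∂_2 are all 1, so H_1 = Z^2.
  H_2: rank ker ∂_2 − rank ∂_3 = (18 − 17) − 0 = 1, and there is no ∂_3, so H_2 = Z.

(K is a triangulation of the torus T^2.)

Hence the Betti numbers are b_0 = 1, b_1 = 2, b_2 = 1.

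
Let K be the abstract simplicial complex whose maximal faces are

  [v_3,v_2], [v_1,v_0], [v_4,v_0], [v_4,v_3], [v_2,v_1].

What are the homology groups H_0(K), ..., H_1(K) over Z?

H_0 = Z,  H_1 = Z.

K has 5 vertices, 5 edges.
rank ∂_0 = 0, rank ∂_1 = 4 ⇒ b_0 = 5 − 0 − 4 = 1; all invariant factors of ∂_1 are 1 so no torsion. So H_0 ≅ Z.
rank ∂_1 = 4, rank ∂_2 = 0 ⇒ b_1 = 5 − 4 − 0 = 1. So H_1 ≅ Z.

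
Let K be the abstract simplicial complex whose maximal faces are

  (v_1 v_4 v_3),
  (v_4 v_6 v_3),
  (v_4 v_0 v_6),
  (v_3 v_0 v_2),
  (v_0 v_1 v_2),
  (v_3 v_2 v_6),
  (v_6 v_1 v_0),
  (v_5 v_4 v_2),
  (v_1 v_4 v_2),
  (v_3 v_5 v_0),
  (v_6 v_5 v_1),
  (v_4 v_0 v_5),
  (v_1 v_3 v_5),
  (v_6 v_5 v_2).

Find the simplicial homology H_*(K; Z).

We work with the vertex ordering v_0 < v_1 < v_2 < v_3 < v_4 < v_5 < v_6. The simplices of K, each written with vertices in increasing order, are:

  0-simplices (7): [v_0], [v_1], [v_2], [v_3], [v_4], [v_5], [v_6]
  1-simplices (21): (21 of them)
  2-simplices (14): (14 of them)

Hence C_0 ≅ Z^7, C_1 ≅ Z^21, C_2 ≅ Z^14.

The boundary map ∂_1: C_1 → C_0 maps an edge to its endpoints' difference, ∂[p,q] = q − p.
This gives a 7×21 integer matrix of rank 6; reducing to Smith normal form yields diagonal entries (1,1,1,1,1,1).

Boundary ∂_2: C_2 → C_1 acts by ∂[p,q,r] = [q,r] − [p,r] + [p,q]. For instance
  ∂[v_0,v_3,v_5] = [v_3,v_5] − [v_0,v_5] + [v_0,v_3],
  ∂[v_0,v_4,v_5] = [v_4,v_5] − [v_0,v_5] + [v_0,v_4].
The resulting 21×14 matrix has rank 13, and its Smith normal form has invariant factors (1,1,1,1,1,1,1,1,1,1,1,1,1).

Computing H_k = (kernel of ∂_k) / (image of ∂_{k+1}):

  H_0: rank C_0 − rank ∂_1 = 7 − 6 = 1, and the invariant factors of ∂_1 are all 1, so H_0 = Z.
  H_1: rank ker ∂_1 − rank ∂_2 = (21 − 6) − 13 = 2, and the invariant factors of ∂_2 are all 1, so H_1 = Z^2.
  H_2: rank ker ∂_2 − rank ∂_3 = (14 − 13) − 0 = 1, and there is no ∂_3, so H_2 = Z.

H_0 ≅ Z,  H_1 ≅ Z^2,  H_2 ≅ Z.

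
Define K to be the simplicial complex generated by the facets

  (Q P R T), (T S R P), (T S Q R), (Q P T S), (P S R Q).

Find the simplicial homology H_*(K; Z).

H_0 ≅ Z,  H_1 = 0,  H_2 = 0,  H_3 ≅ Z.

Take the total order P < Q < R < S < T on the vertex set. Then K (dimension 3) consists of the simplices:

  0-simplices (5): P, Q, R, S, T
  1-simplices (10): PQ, PR, PS, PT, QR, QS, QT, RS, RT, ST
  2-simplices (10): PQR, PQS, PQT, PRS, PRT, PST, QRS, QRT, QST, RST
  3-simplices (5): PQRS, PQRT, PQST, PRST, QRST

so the chain groups are C_0 ≅ Z^5, C_1 ≅ Z^10, C_2 ≅ Z^10, C_3 ≅ Z^5.

∂_1: C_1 → C_0 is given by ∂[p,q] = [q] − [p].
This gives a 5×10 integer matrix of rank 4; reducing to Smith normal form yields diagonal entries (1,1,1,1).

Boundary ∂_2: C_2 → C_1 maps a triangle to the signed sum of its edges. For instance
  ∂QST = ST − QT + QS,
  ∂PST = ST − PT + PS.
The 10×10 boundary matrix has rank 6 and Smith normal form diag(1,1,1,1,1,1).

∂_3: C_3 → C_2 sends each 3-simplex σ to the alternating sum Σ_i (−1)^i (σ with its i-th vertex removed). For instance
  ∂PRST = RST − PST + PRT − PRS,
  ∂PQRS = QRS − PRS + PQS − PQR.
The resulting 10×5 matrix has rank 4, and its Smith normal form has invariant factors (1,1,1,1).

Reading off H_k = ker ∂_k / im ∂_{k+1}:

  H_0: rank C_0 − rank ∂_1 = 5 − 4 = 1, and the invariant factors of ∂_1 are all 1, so H_0 = Z.
  H_1: rank ker ∂_1 − rank ∂_2 = (10 − 4) − 6 = 0, and the invariant factors of ∂_2 are all 1, so H_1 = 0.
  H_2: rank ker ∂_2 − rank ∂_3 = (10 − 6) − 4 = 0, and the invariant factors of ∂_3 are all 1, so H_2 = 0.
  H_3: rank ker ∂_3 − rank ∂_4 = (5 − 4) − 0 = 1, and there is no ∂_4, so H_3 = Z.

As a check, the Euler characteristic is 5 − 10 + 10 − 5 = 0, which agrees with 1 − 0 + 0 − 1 = 0.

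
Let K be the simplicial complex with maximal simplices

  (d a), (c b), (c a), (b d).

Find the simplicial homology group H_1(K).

H_1 ≅ Z.

Fix the vertex order a < b < c < d and write every simplex with vertices in increasing order. Then dim K = 1 and the simplices of K are:

  0-simplices (4): a, b, c, d
  1-simplices (4): ac, ad, bc, bd

so the chain groups are C_0 ≅ Z^4, C_1 ≅ Z^4.

∂_1: C_1 → C_0 is given by ∂[p,q] = [q] − [p]. For instance
  ∂ad = d − a.
As a 4×4 matrix over Z this has rank 3, with invariant factors (1,1,1).

Now H_k = ker ∂_k / im ∂_{k+1}, so:

  H_1: rank ker ∂_1 − rank ∂_2 = (4 − 3) − 0 = 1, and there is no ∂_2, so H_1 ≅ Z.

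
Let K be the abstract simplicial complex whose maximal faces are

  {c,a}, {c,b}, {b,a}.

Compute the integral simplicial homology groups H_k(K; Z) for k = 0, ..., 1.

H_0 ≅ Z,  H_1 ≅ Z.

Order the vertices as a < b < c. Listing each simplex with vertices in this order, K has dimension 1 with simplices:

  0-simplices (3): a, b, c
  1-simplices (3): ab, ac, bc

so the chain groups are C_0 ≅ Z^3, C_1 ≅ Z^3.

Boundary ∂_1: C_1 → C_0 is given by ∂[p,q] = [q] − [p].
This gives a 3×3 integer matrix of rank 2; reducing to Smith normal form yields diagonal entries (1,1).

From H_k ≅ ker(∂_k) / im(∂_{k+1}) we obtain:

  H_0: rank C_0 − rank ∂_1 = 3 − 2 = 1, and the invariant factors of ∂_1 are all 1, so H_0 = Z.
  H_1: rank ker ∂_1 − rank ∂_2 = (3 − 2) − 0 = 1, and there is no ∂_2, so H_1 = Z.

(K is a triangulation of the circle S^1.)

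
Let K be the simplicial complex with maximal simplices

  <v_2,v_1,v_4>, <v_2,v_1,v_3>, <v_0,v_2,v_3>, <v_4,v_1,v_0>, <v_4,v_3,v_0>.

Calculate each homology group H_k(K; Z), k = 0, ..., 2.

Order the vertices as v_0 < v_1 < v_2 < v_3 < v_4. Listing each simplex with vertices in this order, K has dimension 2 with simplices:

  0-simplices (5): [v_0], [v_1], [v_2], [v_3], [v_4]
  1-simplices (10): [v_0,v_1], [v_0,v_2], [v_0,v_3], [v_0,v_4], [v_1,v_2], [v_1,v_3], [v_1,v_4], [v_2,v_3], [v_2,v_4], [v_3,v_4]
  2-simplices (5): [v_0,v_1,v_4], [v_0,v_2,v_3], [v_0,v_3,v_4], [v_1,v_2,v_3], [v_1,v_2,v_4]

so the chain groups are C_0 ≅ Z^5, C_1 ≅ Z^10, C_2 ≅ Z^5.

The boundary map ∂_1: C_1 → C_0 sends each edge [p,q] (with p < q) to q − p. For instance
  ∂[v_2,v_4] = [v_4] − [v_2].
This gives a 5×10 integer matrix of rank 4; reducing to Smith normal form yields diagonal entries (1,1,1,1).

The boundary map ∂_2: C_2 → C_1 acts by ∂[p,q,r] = [q,r] − [p,r] + [p,q]. For instance
  ∂[v_1,v_2,v_3] = [v_2,v_3] − [v_1,v_3] + [v_1,v_2],
  ∂[v_0,v_2,v_3] = [v_2,v_3] − [v_0,v_3] + [v_0,v_2].
This gives a 10×5 integer matrix of rank 5; reducing to Smith normal form yields diagonal entries (1,1,1,1,1).

From H_k ≅ ker(∂_k) / im(∂_{k+1}) we obtain:

  H_0: rank C_0 − rank ∂_1 = 5 − 4 = 1, and the invariant factors of ∂_1 are all 1, so H_0 ≅ Z.
  H_1: rank ker ∂_1 − rank ∂_2 = (10 − 4) − 5 = 1, and the invariant factors of ∂_2 are all 1, so H_1 ≅ Z.
  H_2: rank ker ∂_2 − rank ∂_3 = (5 − 5) − 0 = 0, and there is no ∂_3, so H_2 ≅ 0.

(K is a triangulation of the Möbius band.)

H_0 = Z,  H_1 = Z,  H_2 = 0.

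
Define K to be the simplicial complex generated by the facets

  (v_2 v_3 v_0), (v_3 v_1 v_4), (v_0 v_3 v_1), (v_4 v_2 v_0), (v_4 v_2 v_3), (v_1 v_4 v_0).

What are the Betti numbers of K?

We work with the vertex ordering v_0 < v_1 < v_2 < v_3 < v_4. The simplices of K, each written with vertices in increasing order, are:

  0-simplices (5): [v_0], [v_1], [v_2], [v_3], [v_4]
  1-simplices (9): [v_0,v_1], [v_0,v_2], [v_0,v_3], [v_0,v_4], [v_1,v_3], [v_1,v_4], [v_2,v_3], [v_2,v_4], [v_3,v_4]
  2-simplices (6): [v_0,v_1,v_3], [v_0,v_1,v_4], [v_0,v_2,v_3], [v_0,v_2,v_4], [v_1,v_3,v_4], [v_2,v_3,v_4]

Hence C_0 ≅ Z^5, C_1 ≅ Z^9, C_2 ≅ Z^6.

Boundary ∂_1: C_1 → C_0 sends each edge [p,q] (with p < q) to q − p. For instance
  ∂[v_0,v_1] = [v_1] − [v_0].
The resulting 5×9 matrix has rank 4, and its Smith normal form has invariant factors (1,1,1,1).

The boundary map ∂_2: C_2 → C_1 acts by ∂[p,q,r] = [q,r] − [p,r] + [p,q]. For instance
  ∂[v_2,v_3,v_4] = [v_3,v_4] − [v_2,v_4] + [v_2,v_3],
  ∂[v_0,v_1,v_3] = [v_1,v_3] − [v_0,v_3] + [v_0,v_1].
As a 9×6 matrix over Z this has rank 5, with invariant factors (1,1,1,1,1).

Reading off H_k = ker ∂_k / im ∂_{k+1}:

  H_0: rank C_0 − rank ∂_1 = 5 − 4 = 1, and the invariant factors of ∂_1 are all 1, so H_0 = Z.
  H_1: rank ker ∂_1 − rank ∂_2 = (9 − 4) − 5 = 0, and the invariant factors of ∂_2 are all 1, so H_1 = 0.
  H_2: rank ker ∂_2 − rank ∂_3 = (6 − 5) − 0 = 1, and there is no ∂_3, so H_2 = Z.

As a check, the Euler characteristic is 5 − 9 + 6 = 2, which agrees with 1 − 0 + 1 = 2.

Hence the Betti numbers are b_0 = 1, b_1 = 0, b_2 = 1.

b_0 = 1, b_1 = 0, b_2 = 1.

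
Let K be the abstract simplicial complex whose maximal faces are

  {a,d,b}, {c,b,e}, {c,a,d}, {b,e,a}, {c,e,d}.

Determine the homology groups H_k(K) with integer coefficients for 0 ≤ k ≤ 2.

K has 5 vertices, 10 edges, 5 triangles.
rank ∂_0 = 0, rank ∂_1 = 4 ⇒ b_0 = 5 − 0 − 4 = 1; all invariant factors of ∂_1 are 1 so no torsion. So H_0 ≅ Z.
rank ∂_1 = 4, rank ∂_2 = 5 ⇒ b_1 = 10 − 4 − 5 = 1; all invariant factors of ∂_2 are 1 so no torsion. So H_1 ≅ Z.
rank ∂_2 = 5, rank ∂_3 = 0 ⇒ b_2 = 5 − 5 − 0 = 0. So H_2 ≅ 0.

H_0 = Z,  H_1 = Z,  H_2 = 0.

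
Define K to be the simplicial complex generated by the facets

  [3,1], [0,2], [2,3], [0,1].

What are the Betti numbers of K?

Take the total order 0 < 1 < 2 < 3 on the vertex set. Then K (dimension 1) consists of the simplices:

  0-simplices (4): [0], [1], [2], [3]
  1-simplices (4): [0,1], [0,2], [1,3], [2,3]

so the chain groups are C_0 ≅ Z^4, C_1 ≅ Z^4.

The boundary map ∂_1: C_1 → C_0 maps an edge to its endpoints' difference, ∂[p,q] = q − p. For instance
  ∂[2,3] = [3] − [2].
This gives a 4×4 integer matrix of rank 3; reducing to Smith normal form yields diagonal entries (1,1,1).

From H_k ≅ ker(∂_k) / im(∂_{k+1}) we obtain:

  H_0: rank C_0 − rank ∂_1 = 4 − 3 = 1, and the invariant factors of ∂_1 are all 1, so H_0 ≅ Z.
  H_1: rank ker ∂_1 − rank ∂_2 = (4 − 3) − 0 = 1, and there is no ∂_2, so H_1 ≅ Z.

As a check, the Euler characteristic is 4 − 4 = 0, which agrees with 1 − 1 = 0.

Hence the Betti numbers are b_0 = 1, b_1 = 1.

b_0 = 1, b_1 = 1.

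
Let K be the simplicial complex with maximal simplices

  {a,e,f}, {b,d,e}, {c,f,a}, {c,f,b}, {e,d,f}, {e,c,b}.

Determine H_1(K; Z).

Fix the vertex order a < b < c < d < e < f and write every simplex with vertices in increasing order. Then dim K = 2 and the simplices of K are:

  0-simplices (6): a, b, c, d, e, f
  1-simplices (12): ac, ae, af, bc, bd, be, bf, ce, cf, de, df, ef
  2-simplices (6): acf, aef, bce, bcf, bde, def

giving chain groups C_0 ≅ Z^6, C_1 ≅ Z^12, C_2 ≅ Z^6.

The boundary map ∂_1: C_1 → C_0 maps an edge to its endpoints' difference, ∂[p,q] = q − p. For instance
  ∂bf = f − b.
This gives a 6×12 integer matrix of rank 5; reducing to Smith normal form yields diagonal entries (1,1,1,1,1).

The boundary map ∂_2: C_2 → C_1 sends each 2-simplex [p,q,r] to [q,r] − [p,r] + [p,q]. For instance
  ∂bce = ce − be + bc,
  ∂acf = cf − af + ac.
The 12×6 boundary matrix has rank 6 and Smith normal form diag(1,1,1,1,1,1).

From H_k ≅ ker(∂_k) / im(∂_{k+1}) we obtain:

  H_1: rank ker ∂_1 − rank ∂_2 = (12 − 5) − 6 = 1, and the invariant factors of ∂_2 are all 1, so H_1 ≅ Z.

H_1 = Z.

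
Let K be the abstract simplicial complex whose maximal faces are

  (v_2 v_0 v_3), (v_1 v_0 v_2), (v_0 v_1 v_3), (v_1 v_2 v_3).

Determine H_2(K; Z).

H_2 ≅ Z.

We work with the vertex ordering v_0 < v_1 < v_2 < v_3. The simplices of K, each written with vertices in increasing order, are:

  0-simplices (4): [v_0], [v_1], [v_2], [v_3]
  1-simplices (6): [v_0,v_1], [v_0,v_2], [v_0,v_3], [v_1,v_2], [v_1,v_3], [v_2,v_3]
  2-simplices (4): [v_0,v_1,v_2], [v_0,v_1,v_3], [v_0,v_2,v_3], [v_1,v_2,v_3]

so the chain groups are C_0 ≅ Z^4, C_1 ≅ Z^6, C_2 ≅ Z^4.

∂_1: C_1 → C_0 sends each edge [p,q] (with p < q) to q − p.
As a 4×6 matrix over Z this has rank 3, with invariant factors (1,1,1).

∂_2: C_2 → C_1 maps a triangle to the signed sum of its edges. For instance
  ∂[v_1,v_2,v_3] = [v_2,v_3] − [v_1,v_3] + [v_1,v_2],
  ∂[v_0,v_1,v_3] = [v_1,v_3] − [v_0,v_3] + [v_0,v_1].
As a 6×4 matrix over Z this has rank 3, with invariant factors (1,1,1).

Computing H_k = (kernel of ∂_k) / (image of ∂_{k+1}):

  H_2: rank ker ∂_2 − rank ∂_3 = (4 − 3) − 0 = 1, and there is no ∂_3, so H_2 ≅ Z.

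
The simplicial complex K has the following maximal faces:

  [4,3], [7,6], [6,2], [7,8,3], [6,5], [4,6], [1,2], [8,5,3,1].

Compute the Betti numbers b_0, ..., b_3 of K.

b_0 = 1, b_1 = 3, b_2 = 0, b_3 = 0.

We work with the vertex ordering 1 < 2 < 3 < 4 < 5 < 6 < 7 < 8. The simplices of K, each written with vertices in increasing order, are:

  0-simplices (8): [1], [2], [3], [4], [5], [6], [7], [8]
  1-simplices (14): [1,2], [1,3], [1,5], [1,8], [2,6], [3,4], [3,5], [3,7], [3,8], [4,6], [5,6], [5,8], [6,7], [7,8]
  2-simplices (5): [1,3,5], [1,3,8], [1,5,8], [3,5,8], [3,7,8]
  3-simplices (1): [1,3,5,8]

so the chain groups are C_0 ≅ Z^8, C_1 ≅ Z^14, C_2 ≅ Z^5, C_3 ≅ Z^1.

Boundary ∂_1: C_1 → C_0 is given by ∂[p,q] = [q] − [p]. For instance
  ∂[1,5] = [5] − [1].
As a 8×14 matrix over Z this has rank 7, with invariant factors (1,1,1,1,1,1,1).

∂_2: C_2 → C_1 maps a triangle to the signed sum of its edges. For instance
  ∂[3,5,8] = [5,8] − [3,8] + [3,5],
  ∂[3,7,8] = [7,8] − [3,8] + [3,7].
The resulting 14×5 matrix has rank 4, and its Smith normal form has invariant factors (1,1,1,1).

∂_3: C_3 → C_2 sends each 3-simplex σ to the alternating sum Σ_i (−1)^i (σ with its i-th vertex removed). For instance
  ∂[1,3,5,8] = [3,5,8] − [1,5,8] + [1,3,8] − [1,3,5].
The resulting 5×1 matrix has rank 1, and its Smith normal form has invariant factors (1).

From H_k ≅ ker(∂_k) / im(∂_{k+1}) we obtain:

  H_0: rank C_0 − rank ∂_1 = 8 − 7 = 1, and the invariant factors of ∂_1 are all 1, so H_0 ≅ Z.
  H_1: rank ker ∂_1 − rank ∂_2 = (14 − 7) − 4 = 3, and the invariant factors of ∂_2 are all 1, so H_1 ≅ Z^3.
  H_2: rank ker ∂_2 − rank ∂_3 = (5 − 4) − 1 = 0, and the invariant factors of ∂_3 are all 1, so H_2 ≅ 0.
  H_3: rank ker ∂_3 − rank ∂_4 = (1 − 1) − 0 = 0, and there is no ∂_4, so H_3 ≅ 0.

As a check, the Euler characteristic is 8 − 14 + 5 − 1 = -2, which agrees with 1 − 3 + 0 − 0 = -2.

Hence the Betti numbers are b_0 = 1, b_1 = 3, b_2 = 0, b_3 = 0.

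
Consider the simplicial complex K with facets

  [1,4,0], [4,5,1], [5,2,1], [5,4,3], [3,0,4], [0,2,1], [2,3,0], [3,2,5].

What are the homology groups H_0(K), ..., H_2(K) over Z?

H_0 = Z,  H_1 = 0,  H_2 = Z.

Fix the vertex order 0 < 1 < 2 < 3 < 4 < 5 and write every simplex with vertices in increasing order. Then dim K = 2 and the simplices of K are:

  0-simplices (6): [0], [1], [2], [3], [4], [5]
  1-simplices (12): [0,1], [0,2], [0,3], [0,4], [1,2], [1,4], [1,5], [2,3], [2,5], [3,4], [3,5], [4,5]
  2-simplices (8): [0,1,2], [0,1,4], [0,2,3], [0,3,4], [1,2,5], [1,4,5], [2,3,5], [3,4,5]

so the chain groups are C_0 ≅ Z^6, C_1 ≅ Z^12, C_2 ≅ Z^8.

The boundary map ∂_1: C_1 → C_0 maps an edge to its endpoints' difference, ∂[p,q] = q − p. For instance
  ∂[0,1] = [1] − [0].
This gives a 6×12 integer matrix of rank 5; reducing to Smith normal form yields diagonal entries (1,1,1,1,1).

Boundary ∂_2: C_2 → C_1 sends each 2-simplex [p,q,r] to [q,r] − [p,r] + [p,q]. For instance
  ∂[1,4,5] = [4,5] − [1,5] + [1,4],
  ∂[0,2,3] = [2,3] − [0,3] + [0,2].
As a 12×8 matrix over Z this has rank 7, with invariant factors (1,1,1,1,1,1,1).

Computing H_k = (kernel of ∂_k) / (image of ∂_{k+1}):

  H_0: rank C_0 − rank ∂_1 = 6 − 5 = 1, and the invariant factors of ∂_1 are all 1, so H_0 = Z.
  H_1: rank ker ∂_1 − rank ∂_2 = (12 − 5) − 7 = 0, and the invariant factors of ∂_2 are all 1, so H_1 = 0.
  H_2: rank ker ∂_2 − rank ∂_3 = (8 − 7) − 0 = 1, and there is no ∂_3, so H_2 = Z.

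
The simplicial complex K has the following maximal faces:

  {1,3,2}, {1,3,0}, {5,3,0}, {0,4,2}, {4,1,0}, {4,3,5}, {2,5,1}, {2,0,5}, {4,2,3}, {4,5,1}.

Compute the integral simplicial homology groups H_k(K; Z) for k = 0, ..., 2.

H_0 = Z,  H_1 = Z/2,  H_2 = 0.

Order the vertices as 0 < 1 < 2 < 3 < 4 < 5. Listing each simplex with vertices in this order, K has dimension 2 with simplices:

  0-simplices (6): [0], [1], [2], [3], [4], [5]
  1-simplices (15): [0,1], [0,2], [0,3], [0,4], [0,5], [1,2], [1,3], [1,4], [1,5], [2,3], [2,4], [2,5], [3,4], [3,5], [4,5]
  2-simplices (10): [0,1,3], [0,1,4], [0,2,4], [0,2,5], [0,3,5], [1,2,3], [1,2,5], [1,4,5], [2,3,4], [3,4,5]

giving chain groups C_0 ≅ Z^6, C_1 ≅ Z^15, C_2 ≅ Z^10.

The boundary map ∂_1: C_1 → C_0 is given by ∂[p,q] = [q] − [p]. For instance
  ∂[0,1] = [1] − [0].
As a 6×15 matrix over Z this has rank 5, with invariant factors (1,1,1,1,1).

∂_2: C_2 → C_1 sends each 2-simplex [p,q,r] to [q,r] − [p,r] + [p,q]. For instance
  ∂[3,4,5] = [4,5] − [3,5] + [3,4],
  ∂[1,2,5] = [2,5] − [1,5] + [1,2].
The 15×10 boundary matrix has rank 10 and Smith normal form diag(1,1,1,1,1,1,1,1,1,2).

From H_k ≅ ker(∂_k) / im(∂_{k+1}) we obtain:

  H_0: rank C_0 − rank ∂_1 = 6 − 5 = 1, and the invariant factors of ∂_1 are all 1, so H_0 ≅ Z.
  H_1: rank ker ∂_1 − rank ∂_2 = (15 − 5) − 10 = 0, and ∂_2 has invariant factor 2 > 1, so H_1 ≅ Z/2.
  H_2: rank ker ∂_2 − rank ∂_3 = (10 − 10) − 0 = 0, and there is no ∂_3, so H_2 ≅ 0.

As a check, the Euler characteristic is 6 − 15 + 10 = 1, which agrees with 1 − 0 + 0 = 1.
(K is a triangulation of the real projective plane RP^2.)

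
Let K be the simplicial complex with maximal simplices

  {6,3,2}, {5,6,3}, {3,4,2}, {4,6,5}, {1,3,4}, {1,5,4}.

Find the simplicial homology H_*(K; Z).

H_0 = Z,  H_1 = Z,  H_2 = 0.

Fix the vertex order 1 < 2 < 3 < 4 < 5 < 6 and write every simplex with vertices in increasing order. Then dim K = 2 and the simplices of K are:

  0-simplices (6): [1], [2], [3], [4], [5], [6]
  1-simplices (12): [1,3], [1,4], [1,5], [2,3], [2,4], [2,6], [3,4], [3,5], [3,6], [4,5], [4,6], [5,6]
  2-simplices (6): [1,3,4], [1,4,5], [2,3,4], [2,3,6], [3,5,6], [4,5,6]

so the chain groups are C_0 ≅ Z^6, C_1 ≅ Z^12, C_2 ≅ Z^6.

∂_1: C_1 → C_0 sends each edge [p,q] (with p < q) to q − p. For instance
  ∂[1,3] = [3] − [1].
As a 6×12 matrix over Z this has rank 5, with invariant factors (1,1,1,1,1).

∂_2: C_2 → C_1 sends each 2-simplex [p,q,r] to [q,r] − [p,r] + [p,q]. For instance
  ∂[1,4,5] = [4,5] − [1,5] + [1,4],
  ∂[1,3,4] = [3,4] − [1,4] + [1,3].
The resulting 12×6 matrix has rank 6, and its Smith normal form has invariant factors (1,1,1,1,1,1).

Now H_k = ker ∂_k / im ∂_{k+1}, so:

  H_0: rank C_0 − rank ∂_1 = 6 − 5 = 1, and the invariant factors of ∂_1 are all 1, so H_0 = Z.
  H_1: rank ker ∂_1 − rank ∂_2 = (12 − 5) − 6 = 1, and the invariant factors of ∂_2 are all 1, so H_1 = Z.
  H_2: rank ker ∂_2 − rank ∂_3 = (6 − 6) − 0 = 0, and there is no ∂_3, so H_2 = 0.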